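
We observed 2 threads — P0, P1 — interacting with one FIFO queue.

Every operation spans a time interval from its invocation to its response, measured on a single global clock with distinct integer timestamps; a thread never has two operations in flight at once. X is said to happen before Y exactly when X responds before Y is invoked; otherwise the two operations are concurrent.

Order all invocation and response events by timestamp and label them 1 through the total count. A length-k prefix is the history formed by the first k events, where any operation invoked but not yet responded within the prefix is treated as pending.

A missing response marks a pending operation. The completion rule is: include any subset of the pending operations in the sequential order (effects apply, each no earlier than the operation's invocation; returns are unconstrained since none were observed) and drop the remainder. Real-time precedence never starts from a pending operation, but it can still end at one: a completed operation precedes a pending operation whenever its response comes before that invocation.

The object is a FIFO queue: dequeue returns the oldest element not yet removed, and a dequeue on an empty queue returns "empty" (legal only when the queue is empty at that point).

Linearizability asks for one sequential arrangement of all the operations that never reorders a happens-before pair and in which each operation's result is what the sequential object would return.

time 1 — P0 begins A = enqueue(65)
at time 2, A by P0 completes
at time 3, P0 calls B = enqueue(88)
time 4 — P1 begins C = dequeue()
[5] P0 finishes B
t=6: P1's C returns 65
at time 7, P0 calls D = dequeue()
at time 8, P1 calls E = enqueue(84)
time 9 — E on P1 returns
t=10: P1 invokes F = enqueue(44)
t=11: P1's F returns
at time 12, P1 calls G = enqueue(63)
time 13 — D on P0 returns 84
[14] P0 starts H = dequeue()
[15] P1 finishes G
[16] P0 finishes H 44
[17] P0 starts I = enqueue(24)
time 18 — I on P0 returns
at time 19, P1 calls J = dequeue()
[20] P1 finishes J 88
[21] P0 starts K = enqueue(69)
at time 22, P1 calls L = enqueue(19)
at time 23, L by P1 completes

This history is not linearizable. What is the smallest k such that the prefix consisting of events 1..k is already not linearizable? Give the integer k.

one valid order for events 1..12 is A, B, C, D, E, F:
1. A enqueue(65), leaving queue <65>
2. B enqueue(88), leaving queue <65,88>
3. C dequeue() → 65, leaving queue <88>
4. D dequeue() (pending, included), leaving queue <>
5. E enqueue(84), leaving queue <84>
6. F enqueue(44), leaving queue <84,44>
once event 13 joins (D's response, time 13), exhaustive search finds no witness
no completion choice of the 1 pending operation (G) rescues it — every subset was tried
sample order A, B, C, D, E, F (pending dropped) stalls at step 4 — D dequeue() → 84 has no legal effect
sample order A, B, C, E, D, F (pending dropped) stalls at step 5 — D dequeue() → 84 has no legal effect

13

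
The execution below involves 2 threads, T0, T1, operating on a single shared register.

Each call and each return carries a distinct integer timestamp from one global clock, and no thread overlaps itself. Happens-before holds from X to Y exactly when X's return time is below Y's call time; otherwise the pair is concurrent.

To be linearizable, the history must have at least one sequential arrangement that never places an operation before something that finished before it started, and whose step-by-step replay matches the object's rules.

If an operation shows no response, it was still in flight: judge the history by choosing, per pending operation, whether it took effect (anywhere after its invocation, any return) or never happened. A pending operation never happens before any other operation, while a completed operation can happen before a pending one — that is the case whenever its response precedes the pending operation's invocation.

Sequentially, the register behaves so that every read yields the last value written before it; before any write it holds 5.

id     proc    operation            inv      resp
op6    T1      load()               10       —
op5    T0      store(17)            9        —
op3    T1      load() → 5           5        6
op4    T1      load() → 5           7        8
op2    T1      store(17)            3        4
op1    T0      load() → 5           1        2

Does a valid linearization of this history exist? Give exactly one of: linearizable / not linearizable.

already the first 6 events (up to op3's response at time 6) admit no linearization; the first 5 still do
exactly one order of the 3 completed ops respects real time; the register replay fails
e.g. op1, op2, op3: illegal at step 3, since op3 load() → 5 cannot apply there

not linearizable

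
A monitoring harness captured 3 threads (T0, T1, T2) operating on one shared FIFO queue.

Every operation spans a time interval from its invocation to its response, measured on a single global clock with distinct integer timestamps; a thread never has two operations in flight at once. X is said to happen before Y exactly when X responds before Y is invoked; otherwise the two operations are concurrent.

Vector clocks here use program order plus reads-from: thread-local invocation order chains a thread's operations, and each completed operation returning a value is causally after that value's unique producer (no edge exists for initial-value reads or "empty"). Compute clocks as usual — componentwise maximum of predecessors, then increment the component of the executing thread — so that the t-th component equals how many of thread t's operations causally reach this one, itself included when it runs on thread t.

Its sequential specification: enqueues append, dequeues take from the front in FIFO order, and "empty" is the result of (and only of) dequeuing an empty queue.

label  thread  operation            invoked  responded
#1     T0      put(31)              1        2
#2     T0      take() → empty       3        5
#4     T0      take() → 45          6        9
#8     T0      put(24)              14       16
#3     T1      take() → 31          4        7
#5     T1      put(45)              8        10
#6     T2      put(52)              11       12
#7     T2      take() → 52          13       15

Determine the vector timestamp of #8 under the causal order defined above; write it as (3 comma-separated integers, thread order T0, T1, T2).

(4, 2, 0)

invoked at 11, #6 has no predecessors; its own T2 bump gives (0, 0, 1)
invoked at 1, #1 has no predecessors; its own T0 bump gives (1, 0, 0)
merge at #7 (invoked 13): VC(#6)=(0, 0, 1), own-thread bump on T2 → (0, 0, 2)
merge at #3 (invoked 4): VC(#1)=(1, 0, 0), own-thread bump on T1 → (1, 1, 0)
merge at #2 (invoked 3): VC(#1)=(1, 0, 0), own-thread bump on T0 → (2, 0, 0)
merge at #5 (invoked 8): VC(#3)=(1, 1, 0), own-thread bump on T1 → (1, 2, 0)
merge at #4 (invoked 6): VC(#2)=(2, 0, 0), VC(#5)=(1, 2, 0), own-thread bump on T0 → (3, 2, 0)
merge at #8 (invoked 14): VC(#4)=(3, 2, 0), own-thread bump on T0 → (4, 2, 0)
target: VC(#8) = (4, 2, 0)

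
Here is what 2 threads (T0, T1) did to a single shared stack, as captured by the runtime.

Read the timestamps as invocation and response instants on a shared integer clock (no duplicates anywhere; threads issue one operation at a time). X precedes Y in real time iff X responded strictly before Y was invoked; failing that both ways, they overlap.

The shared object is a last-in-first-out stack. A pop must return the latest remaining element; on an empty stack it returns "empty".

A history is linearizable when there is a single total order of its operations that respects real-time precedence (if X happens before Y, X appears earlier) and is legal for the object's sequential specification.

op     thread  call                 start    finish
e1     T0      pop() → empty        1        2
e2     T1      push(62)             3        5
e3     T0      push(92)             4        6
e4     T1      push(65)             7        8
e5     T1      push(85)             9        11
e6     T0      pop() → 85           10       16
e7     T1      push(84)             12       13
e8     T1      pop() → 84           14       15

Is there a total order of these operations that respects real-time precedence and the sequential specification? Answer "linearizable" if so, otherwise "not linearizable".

one valid linearization: e1, e2, e3, e4, e5, e6, e7, e8
after step 1 (e1 pop() → empty): stack <>
after step 2 (e2 push(62)): stack <62>
after step 3 (e3 push(92)): stack <62,92>
after step 4 (e4 push(65)): stack <62,92,65>
after step 5 (e5 push(85)): stack <62,92,65,85>
after step 6 (e6 pop() → 85): stack <62,92,65>
after step 7 (e7 push(84)): stack <62,92,65,84>
after step 8 (e8 pop() → 84): stack <62,92,65>

linearizable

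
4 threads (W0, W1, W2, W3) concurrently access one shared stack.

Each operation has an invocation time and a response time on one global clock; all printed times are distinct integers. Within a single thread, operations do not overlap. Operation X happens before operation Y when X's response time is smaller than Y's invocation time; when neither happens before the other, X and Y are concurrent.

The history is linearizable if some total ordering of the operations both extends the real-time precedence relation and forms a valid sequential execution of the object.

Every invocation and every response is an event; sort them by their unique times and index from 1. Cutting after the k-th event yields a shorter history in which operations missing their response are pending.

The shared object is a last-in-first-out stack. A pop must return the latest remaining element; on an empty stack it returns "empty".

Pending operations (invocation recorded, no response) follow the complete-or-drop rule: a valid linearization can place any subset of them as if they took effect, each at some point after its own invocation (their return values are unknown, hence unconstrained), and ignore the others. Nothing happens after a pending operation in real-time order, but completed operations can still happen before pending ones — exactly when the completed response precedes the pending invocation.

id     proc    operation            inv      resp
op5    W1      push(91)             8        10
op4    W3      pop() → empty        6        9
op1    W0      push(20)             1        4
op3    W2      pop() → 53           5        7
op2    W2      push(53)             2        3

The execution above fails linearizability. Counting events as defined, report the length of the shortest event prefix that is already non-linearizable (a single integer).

events 1..8 are linearizable, e.g. via op1, op2, op3:
step 1: op1 push(20) — stack <20>
step 2: op2 push(53) — stack <20,53>
step 3: op3 pop() → 53 — stack <20>
include event 9 — op4 responding at 9 — and every candidate order breaks
every completion of the 1 pending operation (op5) was checked; none linearizes
e.g. op1, op2, op3, op4 (pending dropped): illegal at step 4, since op4 pop() → empty cannot apply there
e.g. op1, op2, op4, op3 (pending dropped): illegal at step 3, since op4 pop() → empty cannot apply there

9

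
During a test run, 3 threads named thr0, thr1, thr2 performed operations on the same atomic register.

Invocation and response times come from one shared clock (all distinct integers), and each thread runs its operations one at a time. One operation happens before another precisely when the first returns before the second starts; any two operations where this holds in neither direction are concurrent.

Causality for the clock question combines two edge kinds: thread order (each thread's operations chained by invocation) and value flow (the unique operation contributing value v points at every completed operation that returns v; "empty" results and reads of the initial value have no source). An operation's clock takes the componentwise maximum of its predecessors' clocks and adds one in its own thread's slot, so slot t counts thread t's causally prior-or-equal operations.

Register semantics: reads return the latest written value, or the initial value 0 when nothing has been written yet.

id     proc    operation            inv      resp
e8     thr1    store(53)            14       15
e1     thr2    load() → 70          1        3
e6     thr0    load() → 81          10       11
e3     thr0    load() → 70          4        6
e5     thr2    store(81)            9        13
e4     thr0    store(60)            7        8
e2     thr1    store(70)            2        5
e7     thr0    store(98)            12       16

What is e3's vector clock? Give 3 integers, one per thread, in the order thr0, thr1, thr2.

(1, 1, 0)

e2, invoked 2, has no incoming edges; only thr1's bump applies → (0, 1, 0)
from VC(e2)=(0, 1, 0), e1 (invoked 1) maxes components and bumps thr2 → (0, 1, 1)
from VC(e2)=(0, 1, 0), e8 (invoked 14) maxes components and bumps thr1 → (0, 2, 0)
from VC(e2)=(0, 1, 0), e3 (invoked 4) maxes components and bumps thr0 → (1, 1, 0)
from VC(e1)=(0, 1, 1), e5 (invoked 9) maxes components and bumps thr2 → (0, 1, 2)
from VC(e3)=(1, 1, 0), e4 (invoked 7) maxes components and bumps thr0 → (2, 1, 0)
from VC(e4)=(2, 1, 0), VC(e5)=(0, 1, 2), e6 (invoked 10) maxes components and bumps thr0 → (3, 1, 2)
from VC(e6)=(3, 1, 2), e7 (invoked 12) maxes components and bumps thr0 → (4, 1, 2)
target: VC(e3) = (1, 1, 0)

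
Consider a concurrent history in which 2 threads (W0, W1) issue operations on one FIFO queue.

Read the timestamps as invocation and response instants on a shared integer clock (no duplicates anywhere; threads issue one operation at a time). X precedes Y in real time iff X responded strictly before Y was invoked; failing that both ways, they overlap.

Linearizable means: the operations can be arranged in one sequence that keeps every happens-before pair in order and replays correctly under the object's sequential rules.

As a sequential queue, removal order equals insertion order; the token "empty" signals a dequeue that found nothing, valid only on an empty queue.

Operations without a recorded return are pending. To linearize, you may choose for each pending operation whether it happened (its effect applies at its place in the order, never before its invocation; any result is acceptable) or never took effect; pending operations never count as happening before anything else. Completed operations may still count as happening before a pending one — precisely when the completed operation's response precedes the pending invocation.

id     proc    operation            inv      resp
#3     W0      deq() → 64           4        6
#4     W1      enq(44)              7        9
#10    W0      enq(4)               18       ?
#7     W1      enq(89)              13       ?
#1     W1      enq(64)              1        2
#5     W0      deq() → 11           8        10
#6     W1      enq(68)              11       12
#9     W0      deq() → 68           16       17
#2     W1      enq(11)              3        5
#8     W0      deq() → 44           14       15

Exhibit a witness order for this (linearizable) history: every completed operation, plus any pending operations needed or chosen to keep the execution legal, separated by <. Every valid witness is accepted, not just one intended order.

#1 < #2 < #3 < #4 < #5 < #6 < #7 < #8 < #9

after step 1 (#1 enq(64)): queue <64>
after step 2 (#2 enq(11)): queue <64,11>
after step 3 (#3 deq() → 64): queue <11>
after step 4 (#4 enq(44)): queue <11,44>
after step 5 (#5 deq() → 11): queue <44>
after step 6 (#6 enq(68)): queue <44,68>
after step 7 (#7 enq(89) (pending, included)): queue <44,68,89>
after step 8 (#8 deq() → 44): queue <68,89>
after step 9 (#9 deq() → 68): queue <89>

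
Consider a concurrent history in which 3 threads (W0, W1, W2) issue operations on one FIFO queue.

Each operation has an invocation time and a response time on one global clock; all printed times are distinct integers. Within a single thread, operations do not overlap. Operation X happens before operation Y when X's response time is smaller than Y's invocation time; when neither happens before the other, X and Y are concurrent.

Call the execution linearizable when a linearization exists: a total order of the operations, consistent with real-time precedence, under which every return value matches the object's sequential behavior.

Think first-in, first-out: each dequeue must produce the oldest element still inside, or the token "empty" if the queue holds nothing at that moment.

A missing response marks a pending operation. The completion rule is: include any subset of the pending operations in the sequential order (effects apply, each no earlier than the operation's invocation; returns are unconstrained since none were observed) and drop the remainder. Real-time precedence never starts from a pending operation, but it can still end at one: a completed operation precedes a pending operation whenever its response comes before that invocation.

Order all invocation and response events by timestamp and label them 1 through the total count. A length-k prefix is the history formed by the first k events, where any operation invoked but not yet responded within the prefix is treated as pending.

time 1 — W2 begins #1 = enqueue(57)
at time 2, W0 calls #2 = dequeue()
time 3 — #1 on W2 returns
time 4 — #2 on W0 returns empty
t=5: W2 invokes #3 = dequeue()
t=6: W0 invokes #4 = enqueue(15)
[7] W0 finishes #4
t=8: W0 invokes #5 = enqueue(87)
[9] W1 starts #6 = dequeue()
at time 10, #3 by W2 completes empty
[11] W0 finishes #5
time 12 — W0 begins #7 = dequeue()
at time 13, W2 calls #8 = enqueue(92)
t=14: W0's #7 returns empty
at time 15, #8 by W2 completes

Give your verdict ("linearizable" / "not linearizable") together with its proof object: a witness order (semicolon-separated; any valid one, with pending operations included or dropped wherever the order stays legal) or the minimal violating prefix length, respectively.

events 1..9 are fine; event 10 — the response of #3 at time 10 — makes the prefix non-linearizable
no legal order exists: 4 real-time-consistent candidates over 4 completed FIFO queue operations, all rejected
every completion of the 2 pending operations (#5, #6) was checked; none linearizes
e.g. #1, #2, #3, #4 (pending dropped): illegal at step 2, since #2 dequeue() → empty cannot apply there
e.g. #1, #2, #4, #3 (pending dropped): illegal at step 2, since #2 dequeue() → empty cannot apply there

not linearizable — minimal violating prefix: 10 events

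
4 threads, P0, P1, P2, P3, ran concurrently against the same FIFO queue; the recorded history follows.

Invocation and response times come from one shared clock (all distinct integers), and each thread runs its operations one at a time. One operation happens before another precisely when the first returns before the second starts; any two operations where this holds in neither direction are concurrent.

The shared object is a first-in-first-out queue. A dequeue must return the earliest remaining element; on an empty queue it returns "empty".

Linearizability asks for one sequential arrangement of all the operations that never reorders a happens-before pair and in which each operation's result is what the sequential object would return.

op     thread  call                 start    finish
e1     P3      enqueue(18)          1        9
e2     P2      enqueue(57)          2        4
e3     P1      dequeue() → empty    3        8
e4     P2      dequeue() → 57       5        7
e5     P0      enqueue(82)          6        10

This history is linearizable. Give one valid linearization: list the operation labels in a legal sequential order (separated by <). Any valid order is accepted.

step 1: e2 enqueue(57) — queue <57>
step 2: e4 dequeue() → 57 — queue <>
step 3: e3 dequeue() → empty — queue <>
step 4: e1 enqueue(18) — queue <18>
step 5: e5 enqueue(82) — queue <18,82>

e2 < e4 < e3 < e1 < e5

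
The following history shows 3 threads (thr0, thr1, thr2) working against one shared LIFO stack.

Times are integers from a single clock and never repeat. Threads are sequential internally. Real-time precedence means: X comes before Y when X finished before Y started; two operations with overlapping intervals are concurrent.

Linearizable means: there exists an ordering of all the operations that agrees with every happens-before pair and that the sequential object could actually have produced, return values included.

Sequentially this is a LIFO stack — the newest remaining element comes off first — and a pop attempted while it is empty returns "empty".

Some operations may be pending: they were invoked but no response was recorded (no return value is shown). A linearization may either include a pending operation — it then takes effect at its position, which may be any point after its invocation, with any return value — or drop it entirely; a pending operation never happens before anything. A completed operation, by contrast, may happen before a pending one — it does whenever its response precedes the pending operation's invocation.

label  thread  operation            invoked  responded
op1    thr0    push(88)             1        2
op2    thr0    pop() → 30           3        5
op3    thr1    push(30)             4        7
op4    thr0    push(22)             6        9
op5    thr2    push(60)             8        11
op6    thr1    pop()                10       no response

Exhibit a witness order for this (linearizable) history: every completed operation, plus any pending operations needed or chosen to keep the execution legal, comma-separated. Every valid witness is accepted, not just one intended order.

step 1: op1 push(88) — stack <88>
step 2: op3 push(30) — stack <88,30>
step 3: op2 pop() → 30 — stack <88>
step 4: op4 push(22) — stack <88,22>
step 5: op5 push(60) — stack <88,22,60>

op1, op3, op2, op4, op5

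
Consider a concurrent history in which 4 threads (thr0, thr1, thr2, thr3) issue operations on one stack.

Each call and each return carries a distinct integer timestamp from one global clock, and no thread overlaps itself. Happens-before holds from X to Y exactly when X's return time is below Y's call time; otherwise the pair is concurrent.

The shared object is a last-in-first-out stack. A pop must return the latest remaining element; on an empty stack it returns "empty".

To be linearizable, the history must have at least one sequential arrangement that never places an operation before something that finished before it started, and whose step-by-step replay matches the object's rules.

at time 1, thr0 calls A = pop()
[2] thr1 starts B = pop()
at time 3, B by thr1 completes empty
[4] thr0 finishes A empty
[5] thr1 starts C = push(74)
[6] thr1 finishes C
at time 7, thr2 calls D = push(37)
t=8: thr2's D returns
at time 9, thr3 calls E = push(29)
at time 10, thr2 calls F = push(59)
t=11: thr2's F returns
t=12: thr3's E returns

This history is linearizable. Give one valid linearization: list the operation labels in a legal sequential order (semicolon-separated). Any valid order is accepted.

A; B; C; D; E; F

1. A pop() → empty, leaving stack <>
2. B pop() → empty, leaving stack <>
3. C push(74), leaving stack <74>
4. D push(37), leaving stack <74,37>
5. E push(29), leaving stack <74,37,29>
6. F push(59), leaving stack <74,37,29,59>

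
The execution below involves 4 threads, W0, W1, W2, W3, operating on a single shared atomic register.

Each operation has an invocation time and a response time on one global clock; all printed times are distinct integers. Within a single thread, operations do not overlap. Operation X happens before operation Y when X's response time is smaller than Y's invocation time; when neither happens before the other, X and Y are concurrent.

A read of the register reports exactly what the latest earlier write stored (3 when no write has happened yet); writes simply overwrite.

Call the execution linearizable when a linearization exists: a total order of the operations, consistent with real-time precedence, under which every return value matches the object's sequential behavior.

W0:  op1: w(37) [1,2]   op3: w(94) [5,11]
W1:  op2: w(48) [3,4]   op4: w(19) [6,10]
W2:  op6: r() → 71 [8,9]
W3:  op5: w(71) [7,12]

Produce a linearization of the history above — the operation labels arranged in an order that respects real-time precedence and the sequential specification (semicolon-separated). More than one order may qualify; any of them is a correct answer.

step 1: op1 w(37) — value 37
step 2: op2 w(48) — value 48
step 3: op3 w(94) — value 94
step 4: op4 w(19) — value 19
step 5: op5 w(71) — value 71
step 6: op6 r() → 71 — value 71

op1; op2; op3; op4; op5; op6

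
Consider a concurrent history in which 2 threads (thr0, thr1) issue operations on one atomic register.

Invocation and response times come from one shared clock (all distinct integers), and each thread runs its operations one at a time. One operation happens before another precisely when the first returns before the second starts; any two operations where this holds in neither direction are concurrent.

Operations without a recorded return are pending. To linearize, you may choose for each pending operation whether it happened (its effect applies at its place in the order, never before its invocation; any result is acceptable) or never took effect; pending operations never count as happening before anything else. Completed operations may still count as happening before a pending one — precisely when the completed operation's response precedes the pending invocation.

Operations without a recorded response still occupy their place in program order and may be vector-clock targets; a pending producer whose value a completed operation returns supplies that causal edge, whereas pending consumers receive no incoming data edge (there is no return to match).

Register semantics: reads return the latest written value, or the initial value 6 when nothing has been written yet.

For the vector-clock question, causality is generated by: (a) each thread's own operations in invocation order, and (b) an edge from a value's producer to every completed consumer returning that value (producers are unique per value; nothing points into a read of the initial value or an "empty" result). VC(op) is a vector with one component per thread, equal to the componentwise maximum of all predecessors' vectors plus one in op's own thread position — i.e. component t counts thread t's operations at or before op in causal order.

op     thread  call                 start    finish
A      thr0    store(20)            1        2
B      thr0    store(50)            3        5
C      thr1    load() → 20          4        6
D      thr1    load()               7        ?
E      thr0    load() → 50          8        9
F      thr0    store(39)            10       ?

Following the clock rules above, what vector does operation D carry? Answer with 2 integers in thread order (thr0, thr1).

(1, 2)

A, invoked 1, has no incoming edges; only thr0's bump applies → (1, 0)
C, invoked 4, takes VC(A)=(1, 0) under max, adds 1 for thr1 → (1, 1)
B, invoked 3, takes VC(A)=(1, 0) under max, adds 1 for thr0 → (2, 0)
D, invoked 7, takes VC(C)=(1, 1) under max, adds 1 for thr1 → (1, 2)
E, invoked 8, takes VC(B)=(2, 0) under max, adds 1 for thr0 → (3, 0)
F, invoked 10, takes VC(E)=(3, 0) under max, adds 1 for thr0 → (4, 0)
target: VC(D) = (1, 2)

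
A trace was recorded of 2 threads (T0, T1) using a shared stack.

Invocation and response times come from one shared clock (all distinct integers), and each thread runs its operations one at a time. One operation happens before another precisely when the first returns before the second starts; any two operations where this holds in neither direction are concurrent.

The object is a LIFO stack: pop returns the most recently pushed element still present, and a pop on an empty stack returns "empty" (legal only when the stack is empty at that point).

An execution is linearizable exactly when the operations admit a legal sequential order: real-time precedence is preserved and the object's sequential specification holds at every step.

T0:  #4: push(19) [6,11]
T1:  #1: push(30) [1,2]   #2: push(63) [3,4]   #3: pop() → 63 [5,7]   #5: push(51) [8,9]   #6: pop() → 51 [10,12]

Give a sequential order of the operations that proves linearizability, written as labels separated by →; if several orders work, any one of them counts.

#1 → #2 → #3 → #4 → #5 → #6

step 1: #1 push(30) — stack <30>
step 2: #2 push(63) — stack <30,63>
step 3: #3 pop() → 63 — stack <30>
step 4: #4 push(19) — stack <30,19>
step 5: #5 push(51) — stack <30,19,51>
step 6: #6 pop() → 51 — stack <30,19>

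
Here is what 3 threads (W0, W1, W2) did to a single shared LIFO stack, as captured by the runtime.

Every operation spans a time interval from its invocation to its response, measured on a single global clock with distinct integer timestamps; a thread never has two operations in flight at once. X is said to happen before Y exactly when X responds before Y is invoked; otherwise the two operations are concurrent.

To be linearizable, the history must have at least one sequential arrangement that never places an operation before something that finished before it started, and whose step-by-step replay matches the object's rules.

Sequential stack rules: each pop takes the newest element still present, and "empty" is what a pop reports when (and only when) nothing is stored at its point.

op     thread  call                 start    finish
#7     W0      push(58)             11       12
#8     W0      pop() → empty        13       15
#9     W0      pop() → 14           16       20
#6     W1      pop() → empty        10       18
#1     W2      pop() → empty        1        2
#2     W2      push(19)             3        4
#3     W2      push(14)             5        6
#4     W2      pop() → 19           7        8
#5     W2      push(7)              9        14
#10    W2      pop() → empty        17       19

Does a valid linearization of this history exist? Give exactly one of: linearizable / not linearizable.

through event 7 a valid linearization exists; event 8 (#4 responding at time 8) ends that
exhaustive check: the 4 completed LIFO stack ops admit one real-time order; illegal
one such order, #1, #2, #3, #4, breaks at step 4 where #4 pop() → 19 is illegal

not linearizable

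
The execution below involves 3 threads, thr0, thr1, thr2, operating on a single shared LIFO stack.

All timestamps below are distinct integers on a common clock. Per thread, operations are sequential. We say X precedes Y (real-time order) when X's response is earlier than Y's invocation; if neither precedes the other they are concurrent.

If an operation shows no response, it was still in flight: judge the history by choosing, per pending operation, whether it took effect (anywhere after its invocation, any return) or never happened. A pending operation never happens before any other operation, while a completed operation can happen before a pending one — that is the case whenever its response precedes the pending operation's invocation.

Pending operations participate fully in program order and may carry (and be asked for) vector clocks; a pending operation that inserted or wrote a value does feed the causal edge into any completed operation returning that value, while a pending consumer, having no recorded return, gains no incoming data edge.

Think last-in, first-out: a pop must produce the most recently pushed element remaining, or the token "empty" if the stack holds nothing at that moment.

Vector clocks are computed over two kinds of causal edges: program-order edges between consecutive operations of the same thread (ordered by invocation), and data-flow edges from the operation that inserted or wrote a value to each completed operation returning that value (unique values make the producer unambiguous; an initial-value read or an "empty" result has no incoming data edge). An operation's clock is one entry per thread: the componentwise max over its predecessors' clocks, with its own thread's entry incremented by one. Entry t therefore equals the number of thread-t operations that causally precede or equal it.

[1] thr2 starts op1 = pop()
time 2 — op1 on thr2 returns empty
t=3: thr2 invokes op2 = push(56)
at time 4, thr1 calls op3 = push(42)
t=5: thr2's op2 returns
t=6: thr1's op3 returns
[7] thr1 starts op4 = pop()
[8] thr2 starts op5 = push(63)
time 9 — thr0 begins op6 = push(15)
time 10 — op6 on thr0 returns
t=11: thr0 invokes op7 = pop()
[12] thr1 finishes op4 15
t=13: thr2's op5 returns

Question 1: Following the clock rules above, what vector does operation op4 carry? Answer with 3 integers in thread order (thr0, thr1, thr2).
VC(op1, invoked at 1): no causal predecessors; +1 on thr2 → (0, 0, 1)
VC(op3, invoked at 4): no causal predecessors; +1 on thr1 → (0, 1, 0)
VC(op6, invoked at 9): no causal predecessors; +1 on thr0 → (1, 0, 0)
VC(op2, invoked at 3): max of VC(op1)=(0, 0, 1), then +1 on thread thr2 → (0, 0, 2)
VC(op7, invoked at 11): max of VC(op6)=(1, 0, 0), then +1 on thread thr0 → (2, 0, 0)
VC(op5, invoked at 8): max of VC(op2)=(0, 0, 2), then +1 on thread thr2 → (0, 0, 3)
VC(op4, invoked at 7): max of VC(op3)=(0, 1, 0), VC(op6)=(1, 0, 0), then +1 on thread thr1 → (1, 2, 0)
target: VC(op4) = (1, 2, 0)

(1, 2, 0)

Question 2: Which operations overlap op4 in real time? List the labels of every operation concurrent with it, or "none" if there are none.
op4 spans [7,12]: anything still running between times 7 and 12 counts as concurrent
op1 [1,2]: before
op2 [3,5]: before
op3 [4,6]: before
op5 [8,13]: concurrent
op6 [9,10]: concurrent
op7 [11,…): concurrent

op5, op6, op7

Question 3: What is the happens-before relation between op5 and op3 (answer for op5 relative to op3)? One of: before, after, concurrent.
op5 spans [8,13], op3 spans [4,6]
resp(op3)=6 < inv(op5)=8

after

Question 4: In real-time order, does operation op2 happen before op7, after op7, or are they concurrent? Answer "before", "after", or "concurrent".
op2 spans [3,5], op7 spans [11,…)
resp(op2)=5 < inv(op7)=11

before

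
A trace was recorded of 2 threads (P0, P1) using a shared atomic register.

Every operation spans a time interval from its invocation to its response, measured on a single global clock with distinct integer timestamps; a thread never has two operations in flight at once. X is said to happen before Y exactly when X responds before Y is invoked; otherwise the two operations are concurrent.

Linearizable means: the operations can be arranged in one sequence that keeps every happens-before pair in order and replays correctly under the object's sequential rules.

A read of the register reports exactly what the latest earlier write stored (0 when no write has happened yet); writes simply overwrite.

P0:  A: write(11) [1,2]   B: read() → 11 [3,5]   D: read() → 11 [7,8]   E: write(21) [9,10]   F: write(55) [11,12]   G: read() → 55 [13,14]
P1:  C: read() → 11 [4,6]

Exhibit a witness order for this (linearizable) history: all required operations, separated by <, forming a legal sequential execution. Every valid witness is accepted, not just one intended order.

step 1: A write(11) — value 11
step 2: B read() → 11 — value 11
step 3: C read() → 11 — value 11
step 4: D read() → 11 — value 11
step 5: E write(21) — value 21
step 6: F write(55) — value 55
step 7: G read() → 55 — value 55

A < B < C < D < E < F < G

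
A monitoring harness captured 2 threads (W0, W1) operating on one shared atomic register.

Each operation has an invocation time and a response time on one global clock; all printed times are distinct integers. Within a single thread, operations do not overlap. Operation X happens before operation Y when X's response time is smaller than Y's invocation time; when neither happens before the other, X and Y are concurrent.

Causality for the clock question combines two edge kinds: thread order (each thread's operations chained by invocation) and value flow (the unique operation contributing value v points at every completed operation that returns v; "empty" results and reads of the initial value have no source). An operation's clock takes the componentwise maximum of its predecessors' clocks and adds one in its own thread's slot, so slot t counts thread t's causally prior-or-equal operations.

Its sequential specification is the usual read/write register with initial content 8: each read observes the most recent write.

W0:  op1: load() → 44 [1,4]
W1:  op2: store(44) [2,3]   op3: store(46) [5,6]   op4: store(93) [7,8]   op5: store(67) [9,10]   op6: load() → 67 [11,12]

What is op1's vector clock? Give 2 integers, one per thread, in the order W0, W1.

op2, invoked 2, has no incoming edges; only W1's bump applies → (0, 1)
invoked at 5, op3 merges VC(op2)=(0, 1) and bumps W1's slot → (0, 2)
invoked at 1, op1 merges VC(op2)=(0, 1) and bumps W0's slot → (1, 1)
invoked at 7, op4 merges VC(op3)=(0, 2) and bumps W1's slot → (0, 3)
invoked at 9, op5 merges VC(op4)=(0, 3) and bumps W1's slot → (0, 4)
invoked at 11, op6 merges VC(op5)=(0, 4) and bumps W1's slot → (0, 5)
target: VC(op1) = (1, 1)

(1, 1)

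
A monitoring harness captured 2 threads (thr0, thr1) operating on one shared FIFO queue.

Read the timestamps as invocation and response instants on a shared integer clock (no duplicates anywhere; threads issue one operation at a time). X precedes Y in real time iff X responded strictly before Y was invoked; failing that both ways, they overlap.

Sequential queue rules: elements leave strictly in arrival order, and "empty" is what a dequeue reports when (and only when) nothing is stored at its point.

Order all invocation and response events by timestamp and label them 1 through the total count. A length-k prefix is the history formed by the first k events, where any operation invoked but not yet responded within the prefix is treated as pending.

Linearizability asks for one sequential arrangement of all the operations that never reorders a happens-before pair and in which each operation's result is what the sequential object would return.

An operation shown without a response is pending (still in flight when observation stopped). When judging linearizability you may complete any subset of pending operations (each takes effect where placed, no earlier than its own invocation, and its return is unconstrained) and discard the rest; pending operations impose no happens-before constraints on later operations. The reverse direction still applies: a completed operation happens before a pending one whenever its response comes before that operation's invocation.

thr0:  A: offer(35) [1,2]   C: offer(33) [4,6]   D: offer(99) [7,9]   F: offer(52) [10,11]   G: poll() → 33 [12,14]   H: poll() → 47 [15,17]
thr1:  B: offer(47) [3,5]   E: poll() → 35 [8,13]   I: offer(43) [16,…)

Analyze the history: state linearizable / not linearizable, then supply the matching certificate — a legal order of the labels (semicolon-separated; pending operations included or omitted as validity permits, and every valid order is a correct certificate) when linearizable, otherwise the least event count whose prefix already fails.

step 1: A offer(35) — queue <35>
step 2: C offer(33) — queue <35,33>
step 3: B offer(47) — queue <35,33,47>
step 4: D offer(99) — queue <35,33,47,99>
step 5: E poll() → 35 — queue <33,47,99>
step 6: F offer(52) — queue <33,47,99,52>
step 7: G poll() → 33 — queue <47,99,52>
step 8: H poll() → 47 — queue <99,52>

linearizable — witness: A; C; B; D; E; F; G; H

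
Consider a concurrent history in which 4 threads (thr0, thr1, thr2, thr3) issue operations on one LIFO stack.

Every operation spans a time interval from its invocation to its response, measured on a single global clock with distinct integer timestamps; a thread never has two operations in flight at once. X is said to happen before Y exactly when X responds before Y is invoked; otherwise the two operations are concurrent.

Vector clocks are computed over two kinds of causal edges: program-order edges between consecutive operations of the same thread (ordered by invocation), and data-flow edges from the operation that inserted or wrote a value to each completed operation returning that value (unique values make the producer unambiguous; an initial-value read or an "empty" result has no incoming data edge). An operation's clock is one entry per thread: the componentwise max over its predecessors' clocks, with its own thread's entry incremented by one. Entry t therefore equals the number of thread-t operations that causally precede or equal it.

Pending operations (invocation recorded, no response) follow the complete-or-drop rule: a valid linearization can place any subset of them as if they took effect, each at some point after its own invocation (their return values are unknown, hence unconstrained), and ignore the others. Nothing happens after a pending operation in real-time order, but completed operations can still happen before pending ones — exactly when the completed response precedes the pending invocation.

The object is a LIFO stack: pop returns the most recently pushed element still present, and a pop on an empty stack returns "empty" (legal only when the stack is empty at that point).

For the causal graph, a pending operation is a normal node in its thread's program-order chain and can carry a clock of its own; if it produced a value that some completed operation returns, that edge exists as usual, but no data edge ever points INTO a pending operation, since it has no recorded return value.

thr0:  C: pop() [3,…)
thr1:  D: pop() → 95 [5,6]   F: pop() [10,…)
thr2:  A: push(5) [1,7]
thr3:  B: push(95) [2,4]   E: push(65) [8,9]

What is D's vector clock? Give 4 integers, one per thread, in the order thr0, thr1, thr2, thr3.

(0, 1, 0, 1)

invoked at 2, B has no predecessors; its own thr3 bump gives (0, 0, 0, 1)
invoked at 1, A has no predecessors; its own thr2 bump gives (0, 0, 1, 0)
invoked at 3, C has no predecessors; its own thr0 bump gives (1, 0, 0, 0)
E (invocation 8): componentwise max over VC(B)=(0, 0, 0, 1), +1 at thr3, giving (0, 0, 0, 2)
D (invocation 5): componentwise max over VC(B)=(0, 0, 0, 1), +1 at thr1, giving (0, 1, 0, 1)
F (invocation 10): componentwise max over VC(D)=(0, 1, 0, 1), +1 at thr1, giving (0, 2, 0, 1)
target: VC(D) = (0, 1, 0, 1)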